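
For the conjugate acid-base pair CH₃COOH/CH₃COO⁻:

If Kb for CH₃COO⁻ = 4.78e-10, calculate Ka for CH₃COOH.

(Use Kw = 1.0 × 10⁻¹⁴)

For a conjugate pair Ka × Kb = Kw, so Ka = Kw/Kb = 1.0 × 10⁻¹⁴ / 4.78e-10 = 2.09e-05.

K_a = 2.09e-05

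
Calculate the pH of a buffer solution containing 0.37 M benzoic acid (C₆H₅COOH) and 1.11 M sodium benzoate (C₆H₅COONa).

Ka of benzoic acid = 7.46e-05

pKa = -log(7.46e-05) = 4.13. pH = pKa + log([A⁻]/[HA]) = 4.13 + log(1.11/0.37)

pH = 4.60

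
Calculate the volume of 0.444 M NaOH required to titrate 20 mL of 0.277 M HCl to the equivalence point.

At equivalence: moles acid = moles base. moles HCl = 0.277 × 20/1000 = 0.00554 mol. V_base = moles / 0.444 × 1000 = 12.5 mL.

V_{base} = 12.5 mL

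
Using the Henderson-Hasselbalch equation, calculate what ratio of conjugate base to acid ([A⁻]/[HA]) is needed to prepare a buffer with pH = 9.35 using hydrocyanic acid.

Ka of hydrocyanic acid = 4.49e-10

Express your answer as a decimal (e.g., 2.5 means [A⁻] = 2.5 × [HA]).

pKa = -log(4.49e-10) = 9.3478. pH = pKa + log([A⁻]/[HA]), so log([A⁻]/[HA]) = pH − pKa = 9.35 − 9.3478 = 0.0022. [A⁻]/[HA] = 10^(0.0022) = 1.01

[A⁻]/[HA] = 1.01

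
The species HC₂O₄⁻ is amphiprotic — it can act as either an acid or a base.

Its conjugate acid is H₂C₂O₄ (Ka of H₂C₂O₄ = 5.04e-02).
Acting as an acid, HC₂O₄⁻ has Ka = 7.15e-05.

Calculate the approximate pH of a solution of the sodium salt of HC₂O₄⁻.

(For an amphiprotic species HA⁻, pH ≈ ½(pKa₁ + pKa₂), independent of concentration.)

pKa₁ = -log(5.04e-02) = 1.30; pKa₂ = -log(7.15e-05) = 4.15. For an amphiprotic species, pH ≈ ½(pKa₁ + pKa₂) = ½(1.30 + 4.15) = 2.72.

pH = 2.72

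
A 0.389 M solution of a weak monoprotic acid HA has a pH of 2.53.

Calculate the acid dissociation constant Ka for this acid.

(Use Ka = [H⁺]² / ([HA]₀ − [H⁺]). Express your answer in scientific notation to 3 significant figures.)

[H⁺] = 10^(−pH) = 10^(−2.53) = 2.951e-03 M. For HA ⇌ H⁺ + A⁻, Ka = [H⁺][A⁻]/[HA] = [H⁺]² / ([HA]₀ − [H⁺]) = (2.951e-03)² / (0.389 − 2.951e-03) = 2.26e-05.

K_a = 2.26e-05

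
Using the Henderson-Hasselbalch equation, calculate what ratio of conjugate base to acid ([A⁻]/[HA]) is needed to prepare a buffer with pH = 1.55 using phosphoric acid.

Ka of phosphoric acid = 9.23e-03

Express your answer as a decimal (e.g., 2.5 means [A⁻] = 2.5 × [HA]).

pKa = -log(9.23e-03) = 2.0348. pH = pKa + log([A⁻]/[HA]), so log([A⁻]/[HA]) = pH − pKa = 1.55 − 2.0348 = -0.4848. [A⁻]/[HA] = 10^(-0.4848) = 0.327

[A⁻]/[HA] = 0.327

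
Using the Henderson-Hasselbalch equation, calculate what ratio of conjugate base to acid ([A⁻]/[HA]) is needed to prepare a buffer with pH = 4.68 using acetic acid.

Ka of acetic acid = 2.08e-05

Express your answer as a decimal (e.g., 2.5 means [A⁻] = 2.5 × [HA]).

pKa = -log(2.08e-05) = 4.6819. pH = pKa + log([A⁻]/[HA]), so log([A⁻]/[HA]) = pH − pKa = 4.68 − 4.6819 = -0.0019. [A⁻]/[HA] = 10^(-0.0019) = 0.996

[A⁻]/[HA] = 0.996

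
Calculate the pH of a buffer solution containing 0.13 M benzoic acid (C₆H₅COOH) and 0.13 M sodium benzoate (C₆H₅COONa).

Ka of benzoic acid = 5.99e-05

pKa = -log(5.99e-05) = 4.22. pH = pKa + log([A⁻]/[HA]) = 4.22 + log(0.13/0.13)

pH = 4.22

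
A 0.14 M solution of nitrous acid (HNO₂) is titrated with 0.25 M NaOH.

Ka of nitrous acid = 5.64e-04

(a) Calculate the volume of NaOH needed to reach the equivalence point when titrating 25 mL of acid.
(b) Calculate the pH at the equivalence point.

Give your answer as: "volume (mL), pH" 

moles acid = 0.14 × 25/1000 = 0.0035 mol; V_base = moles/0.25 × 1000 = 14.0 mL. At equivalence only the conjugate base is present: [A⁻] = 0.0035/0.039 = 8.9744e-02 M. Kb = Kw/Ka = 1.77e-11; [OH⁻] = √(Kb × [A⁻]) = 1.2614e-06; pOH = 5.90; pH = 14 - pOH = 8.10.

V = 14.0 mL, pH = 8.10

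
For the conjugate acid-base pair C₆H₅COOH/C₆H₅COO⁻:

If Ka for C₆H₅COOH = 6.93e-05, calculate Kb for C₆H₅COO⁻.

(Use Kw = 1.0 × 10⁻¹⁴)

For a conjugate pair Ka × Kb = Kw, so Kb = Kw/Ka = 1.0 × 10⁻¹⁴ / 6.93e-05 = 1.44e-10.

K_b = 1.44e-10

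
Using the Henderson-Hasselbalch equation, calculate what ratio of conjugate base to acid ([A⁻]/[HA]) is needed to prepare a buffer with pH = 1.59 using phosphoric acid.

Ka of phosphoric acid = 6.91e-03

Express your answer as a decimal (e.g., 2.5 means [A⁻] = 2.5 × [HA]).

pKa = -log(6.91e-03) = 2.1605. pH = pKa + log([A⁻]/[HA]), so log([A⁻]/[HA]) = pH − pKa = 1.59 − 2.1605 = -0.5705. [A⁻]/[HA] = 10^(-0.5705) = 0.269

[A⁻]/[HA] = 0.269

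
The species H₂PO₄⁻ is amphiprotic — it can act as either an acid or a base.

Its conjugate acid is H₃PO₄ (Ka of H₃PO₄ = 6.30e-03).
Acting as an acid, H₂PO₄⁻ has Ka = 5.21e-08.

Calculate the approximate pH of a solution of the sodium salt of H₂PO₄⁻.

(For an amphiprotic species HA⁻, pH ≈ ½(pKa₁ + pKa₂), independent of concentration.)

pKa₁ = -log(6.30e-03) = 2.20; pKa₂ = -log(5.21e-08) = 7.28. For an amphiprotic species, pH ≈ ½(pKa₁ + pKa₂) = ½(2.20 + 7.28) = 4.74.

pH = 4.74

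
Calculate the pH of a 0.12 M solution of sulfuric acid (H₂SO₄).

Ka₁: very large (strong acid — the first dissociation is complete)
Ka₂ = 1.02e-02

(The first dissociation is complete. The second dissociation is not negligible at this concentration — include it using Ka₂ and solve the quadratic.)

First dissociation is complete: [H⁺]₀ = [HSO₄⁻]₀ = C = 0.12 M. Second dissociation HSO₄⁻ ⇌ H⁺ + SO₄²⁻: let x = [SO₄²⁻]. Ka₂ = (C + x)·x / (C − x) = 1.02e-02 → x² + (C + Ka₂)·x − Ka₂·C = 0 → x² + 0.13020·x − 1.224e-03 = 0. x = (−0.13020 + √(0.13020² + 4 × 1.224e-03)) / 2 = 8.8054e-03 M. [H⁺] = C + x = 0.12 + 8.8054e-03 = 1.2881e-01 M. pH = -log(1.2881e-01) = 0.89.

pH = 0.89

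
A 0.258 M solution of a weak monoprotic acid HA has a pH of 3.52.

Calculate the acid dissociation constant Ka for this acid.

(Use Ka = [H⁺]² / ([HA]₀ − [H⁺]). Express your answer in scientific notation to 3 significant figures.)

[H⁺] = 10^(−pH) = 10^(−3.52) = 3.020e-04 M. For HA ⇌ H⁺ + A⁻, Ka = [H⁺][A⁻]/[HA] = [H⁺]² / ([HA]₀ − [H⁺]) = (3.020e-04)² / (0.258 − 3.020e-04) = 3.54e-07.

K_a = 3.54e-07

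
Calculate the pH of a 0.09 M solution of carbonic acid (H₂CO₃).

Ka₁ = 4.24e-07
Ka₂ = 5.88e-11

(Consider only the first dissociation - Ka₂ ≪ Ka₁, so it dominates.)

First dissociation dominates. From Ka₁ = [H⁺][HA⁻]/[H₂A], x² + Ka₁·x − Ka₁·C = 0 with C = 0.09 M and Ka₁ = 4.24e-07. Solving: [H⁺] = (−Ka₁ + √(Ka₁² + 4·Ka₁·C)) / 2 = 1.9513e-04 M. pH = -log(1.9513e-04) = 3.71.

pH = 3.71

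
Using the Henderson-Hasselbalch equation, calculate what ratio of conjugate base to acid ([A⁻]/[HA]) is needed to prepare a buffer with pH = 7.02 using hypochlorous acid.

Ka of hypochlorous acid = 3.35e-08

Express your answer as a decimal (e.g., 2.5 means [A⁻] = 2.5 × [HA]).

pKa = -log(3.35e-08) = 7.4750. pH = pKa + log([A⁻]/[HA]), so log([A⁻]/[HA]) = pH − pKa = 7.02 − 7.4750 = -0.4550. [A⁻]/[HA] = 10^(-0.4550) = 0.351

[A⁻]/[HA] = 0.351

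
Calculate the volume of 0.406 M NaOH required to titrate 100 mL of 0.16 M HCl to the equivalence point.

At equivalence: moles acid = moles base. moles HCl = 0.16 × 100/1000 = 0.016 mol. V_base = moles / 0.406 × 1000 = 39.4 mL.

V_{base} = 39.4 mL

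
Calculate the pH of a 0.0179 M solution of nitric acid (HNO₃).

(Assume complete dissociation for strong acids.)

[H⁺] = 0.0179 M for strong acid. pH = -log[H⁺] = -log(0.0179)

pH = 1.75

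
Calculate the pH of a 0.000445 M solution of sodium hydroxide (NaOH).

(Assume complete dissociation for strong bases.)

[OH⁻] = 0.000445 M for strong base. pOH = -log[OH⁻] = 3.35, pH = 14 - pOH

pH = 10.65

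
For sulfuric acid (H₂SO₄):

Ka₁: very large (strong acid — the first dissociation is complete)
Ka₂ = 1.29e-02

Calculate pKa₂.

pKa₂ = -log(Ka₂) = -log(1.29e-02) = 1.89.

pK_{a2} = 1.89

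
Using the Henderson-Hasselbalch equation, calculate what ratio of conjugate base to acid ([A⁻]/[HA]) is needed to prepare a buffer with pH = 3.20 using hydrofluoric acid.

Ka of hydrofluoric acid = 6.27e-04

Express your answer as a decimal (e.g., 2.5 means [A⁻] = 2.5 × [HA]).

pKa = -log(6.27e-04) = 3.2027. pH = pKa + log([A⁻]/[HA]), so log([A⁻]/[HA]) = pH − pKa = 3.20 − 3.2027 = -0.0027. [A⁻]/[HA] = 10^(-0.0027) = 0.994

[A⁻]/[HA] = 0.994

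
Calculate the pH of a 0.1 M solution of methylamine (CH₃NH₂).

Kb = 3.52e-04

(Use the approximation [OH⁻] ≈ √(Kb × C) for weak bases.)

[OH⁻] = √(Kb × C) = √(3.52e-04 × 0.1) = 5.9330e-03. pOH = 2.23, pH = 14 - pOH

pH = 11.77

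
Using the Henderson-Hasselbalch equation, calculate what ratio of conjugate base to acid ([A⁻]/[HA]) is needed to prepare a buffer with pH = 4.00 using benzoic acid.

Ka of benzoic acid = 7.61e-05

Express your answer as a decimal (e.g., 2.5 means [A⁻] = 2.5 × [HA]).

pKa = -log(7.61e-05) = 4.1186. pH = pKa + log([A⁻]/[HA]), so log([A⁻]/[HA]) = pH − pKa = 4.00 − 4.1186 = -0.1186. [A⁻]/[HA] = 10^(-0.1186) = 0.761

[A⁻]/[HA] = 0.761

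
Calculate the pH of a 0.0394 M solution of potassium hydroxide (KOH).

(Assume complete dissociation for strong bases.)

[OH⁻] = 0.0394 M for strong base. pOH = -log[OH⁻] = 1.40, pH = 14 - pOH

pH = 12.60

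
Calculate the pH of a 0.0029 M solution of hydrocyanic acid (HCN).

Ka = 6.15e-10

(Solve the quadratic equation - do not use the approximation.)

x² + Ka×x - Ka×C = 0. Using quadratic formula: [H⁺] = 1.3352e-06

pH = 5.87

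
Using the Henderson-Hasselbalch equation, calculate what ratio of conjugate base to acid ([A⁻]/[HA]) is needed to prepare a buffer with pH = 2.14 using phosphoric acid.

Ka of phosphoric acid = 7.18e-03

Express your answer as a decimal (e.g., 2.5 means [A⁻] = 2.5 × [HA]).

pKa = -log(7.18e-03) = 2.1439. pH = pKa + log([A⁻]/[HA]), so log([A⁻]/[HA]) = pH − pKa = 2.14 − 2.1439 = -0.0039. [A⁻]/[HA] = 10^(-0.0039) = 0.991

[A⁻]/[HA] = 0.991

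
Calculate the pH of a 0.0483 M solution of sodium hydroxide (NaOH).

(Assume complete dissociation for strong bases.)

[OH⁻] = 0.0483 M for strong base. pOH = -log[OH⁻] = 1.32, pH = 14 - pOH

pH = 12.68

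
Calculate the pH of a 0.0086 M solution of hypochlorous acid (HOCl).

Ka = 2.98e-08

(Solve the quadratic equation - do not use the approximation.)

x² + Ka×x - Ka×C = 0. Using quadratic formula: [H⁺] = 1.5994e-05

pH = 4.80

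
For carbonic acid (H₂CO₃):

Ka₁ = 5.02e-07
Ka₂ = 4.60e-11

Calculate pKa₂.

pKa₂ = -log(Ka₂) = -log(4.60e-11) = 10.34.

pK_{a2} = 10.34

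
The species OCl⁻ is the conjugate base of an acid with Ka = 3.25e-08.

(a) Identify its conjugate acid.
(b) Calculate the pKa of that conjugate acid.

(a) The conjugate acid is formed by adding one H⁺ to OCl⁻, giving HOCl. (b) pKa = -log(Ka) = -log(3.25e-08) = 7.49.

Conjugate acid: HOCl; pK_a = 7.49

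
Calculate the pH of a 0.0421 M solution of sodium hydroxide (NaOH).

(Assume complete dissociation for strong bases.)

[OH⁻] = 0.0421 M for strong base. pOH = -log[OH⁻] = 1.38, pH = 14 - pOH

pH = 12.62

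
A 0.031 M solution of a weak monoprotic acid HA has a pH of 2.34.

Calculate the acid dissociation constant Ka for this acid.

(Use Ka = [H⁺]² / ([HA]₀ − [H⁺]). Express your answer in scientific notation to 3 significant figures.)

[H⁺] = 10^(−pH) = 10^(−2.34) = 4.571e-03 M. For HA ⇌ H⁺ + A⁻, Ka = [H⁺][A⁻]/[HA] = [H⁺]² / ([HA]₀ − [H⁺]) = (4.571e-03)² / (0.031 − 4.571e-03) = 7.91e-04.

K_a = 7.91e-04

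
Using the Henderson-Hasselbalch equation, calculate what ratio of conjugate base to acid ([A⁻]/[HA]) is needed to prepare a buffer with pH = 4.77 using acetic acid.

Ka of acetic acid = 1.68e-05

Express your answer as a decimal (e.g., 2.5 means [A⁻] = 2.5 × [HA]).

pKa = -log(1.68e-05) = 4.7747. pH = pKa + log([A⁻]/[HA]), so log([A⁻]/[HA]) = pH − pKa = 4.77 − 4.7747 = -0.0047. [A⁻]/[HA] = 10^(-0.0047) = 0.989

[A⁻]/[HA] = 0.989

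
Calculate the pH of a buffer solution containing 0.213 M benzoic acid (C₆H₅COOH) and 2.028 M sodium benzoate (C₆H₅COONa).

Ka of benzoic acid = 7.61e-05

pKa = -log(7.61e-05) = 4.12. pH = pKa + log([A⁻]/[HA]) = 4.12 + log(2.028/0.213)

pH = 5.10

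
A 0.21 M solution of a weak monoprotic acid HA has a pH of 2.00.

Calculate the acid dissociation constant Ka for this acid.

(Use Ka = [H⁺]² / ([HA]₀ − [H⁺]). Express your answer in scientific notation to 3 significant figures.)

[H⁺] = 10^(−pH) = 10^(−2.00) = 1.000e-02 M. For HA ⇌ H⁺ + A⁻, Ka = [H⁺][A⁻]/[HA] = [H⁺]² / ([HA]₀ − [H⁺]) = (1.000e-02)² / (0.21 − 1.000e-02) = 5.00e-04.

K_a = 5.00e-04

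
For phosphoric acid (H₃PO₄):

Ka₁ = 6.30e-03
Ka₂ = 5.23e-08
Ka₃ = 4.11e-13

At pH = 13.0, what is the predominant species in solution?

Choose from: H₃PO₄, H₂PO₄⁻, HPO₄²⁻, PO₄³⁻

pKa₁ = 2.20, pKa₂ = 7.28, pKa₃ = 12.39. For a polyprotic acid the predominant species crosses at each pKa: below pKa_n the protonated form dominates, above it the deprotonated form does. At pH = 13.0, the predominant species is PO₄³⁻.

PO₄³⁻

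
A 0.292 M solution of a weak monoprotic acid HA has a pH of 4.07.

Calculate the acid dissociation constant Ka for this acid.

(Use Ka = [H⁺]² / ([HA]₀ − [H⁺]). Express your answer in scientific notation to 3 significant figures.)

[H⁺] = 10^(−pH) = 10^(−4.07) = 8.511e-05 M. For HA ⇌ H⁺ + A⁻, Ka = [H⁺][A⁻]/[HA] = [H⁺]² / ([HA]₀ − [H⁺]) = (8.511e-05)² / (0.292 − 8.511e-05) = 2.48e-08.

K_a = 2.48e-08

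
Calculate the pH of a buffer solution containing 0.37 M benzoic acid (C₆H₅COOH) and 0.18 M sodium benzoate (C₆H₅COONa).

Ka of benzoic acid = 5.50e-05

pKa = -log(5.50e-05) = 4.26. pH = pKa + log([A⁻]/[HA]) = 4.26 + log(0.18/0.37)

pH = 3.95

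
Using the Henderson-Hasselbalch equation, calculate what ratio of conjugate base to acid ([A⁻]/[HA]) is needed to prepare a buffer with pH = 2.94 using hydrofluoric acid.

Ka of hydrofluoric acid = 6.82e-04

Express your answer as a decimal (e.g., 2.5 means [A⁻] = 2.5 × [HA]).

pKa = -log(6.82e-04) = 3.1662. pH = pKa + log([A⁻]/[HA]), so log([A⁻]/[HA]) = pH − pKa = 2.94 − 3.1662 = -0.2262. [A⁻]/[HA] = 10^(-0.2262) = 0.594

[A⁻]/[HA] = 0.594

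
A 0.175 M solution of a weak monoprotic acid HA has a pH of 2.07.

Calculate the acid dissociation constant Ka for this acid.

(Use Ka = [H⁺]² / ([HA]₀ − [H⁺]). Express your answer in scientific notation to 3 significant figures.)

[H⁺] = 10^(−pH) = 10^(−2.07) = 8.511e-03 M. For HA ⇌ H⁺ + A⁻, Ka = [H⁺][A⁻]/[HA] = [H⁺]² / ([HA]₀ − [H⁺]) = (8.511e-03)² / (0.175 − 8.511e-03) = 4.35e-04.

K_a = 4.35e-04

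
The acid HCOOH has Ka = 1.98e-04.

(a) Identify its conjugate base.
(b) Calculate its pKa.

(a) The conjugate base is formed by removing one H⁺ from HCOOH, giving HCOO⁻. (b) pKa = -log(Ka) = -log(1.98e-04) = 3.70.

Conjugate base: HCOO⁻; pK_a = 3.70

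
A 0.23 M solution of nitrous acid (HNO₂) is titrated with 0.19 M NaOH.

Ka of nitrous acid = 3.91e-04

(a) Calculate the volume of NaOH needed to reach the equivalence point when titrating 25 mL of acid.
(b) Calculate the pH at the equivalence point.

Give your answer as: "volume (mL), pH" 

moles acid = 0.23 × 25/1000 = 0.00575 mol; V_base = moles/0.19 × 1000 = 30.3 mL. At equivalence only the conjugate base is present: [A⁻] = 0.00575/0.055 = 1.0405e-01 M. Kb = Kw/Ka = 2.56e-11; [OH⁻] = √(Kb × [A⁻]) = 1.6313e-06; pOH = 5.79; pH = 14 - pOH = 8.21.

V = 30.3 mL, pH = 8.21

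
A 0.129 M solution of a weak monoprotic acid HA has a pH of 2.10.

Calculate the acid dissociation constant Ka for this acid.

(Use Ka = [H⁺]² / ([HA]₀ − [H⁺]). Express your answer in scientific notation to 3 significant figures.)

[H⁺] = 10^(−pH) = 10^(−2.10) = 7.943e-03 M. For HA ⇌ H⁺ + A⁻, Ka = [H⁺][A⁻]/[HA] = [H⁺]² / ([HA]₀ − [H⁺]) = (7.943e-03)² / (0.129 − 7.943e-03) = 5.21e-04.

K_a = 5.21e-04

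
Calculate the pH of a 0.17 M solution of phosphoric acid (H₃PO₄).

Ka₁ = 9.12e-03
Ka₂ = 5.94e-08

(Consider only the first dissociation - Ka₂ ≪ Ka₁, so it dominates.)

First dissociation dominates. From Ka₁ = [H⁺][HA⁻]/[H₂A], x² + Ka₁·x − Ka₁·C = 0 with C = 0.17 M and Ka₁ = 9.12e-03. Solving: [H⁺] = (−Ka₁ + √(Ka₁² + 4·Ka₁·C)) / 2 = 3.5078e-02 M. pH = -log(3.5078e-02) = 1.45.

pH = 1.45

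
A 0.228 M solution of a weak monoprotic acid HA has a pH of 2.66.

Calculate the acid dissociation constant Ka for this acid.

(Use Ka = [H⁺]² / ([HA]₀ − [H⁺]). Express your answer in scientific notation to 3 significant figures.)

[H⁺] = 10^(−pH) = 10^(−2.66) = 2.188e-03 M. For HA ⇌ H⁺ + A⁻, Ka = [H⁺][A⁻]/[HA] = [H⁺]² / ([HA]₀ − [H⁺]) = (2.188e-03)² / (0.228 − 2.188e-03) = 2.12e-05.

K_a = 2.12e-05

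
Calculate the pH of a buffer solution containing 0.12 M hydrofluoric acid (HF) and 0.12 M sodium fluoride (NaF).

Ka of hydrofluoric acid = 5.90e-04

pKa = -log(5.90e-04) = 3.23. pH = pKa + log([A⁻]/[HA]) = 3.23 + log(0.12/0.12)

pH = 3.23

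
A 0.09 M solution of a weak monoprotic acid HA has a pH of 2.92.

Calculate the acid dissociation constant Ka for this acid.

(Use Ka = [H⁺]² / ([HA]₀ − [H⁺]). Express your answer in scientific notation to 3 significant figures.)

[H⁺] = 10^(−pH) = 10^(−2.92) = 1.202e-03 M. For HA ⇌ H⁺ + A⁻, Ka = [H⁺][A⁻]/[HA] = [H⁺]² / ([HA]₀ − [H⁺]) = (1.202e-03)² / (0.09 − 1.202e-03) = 1.63e-05.

K_a = 1.63e-05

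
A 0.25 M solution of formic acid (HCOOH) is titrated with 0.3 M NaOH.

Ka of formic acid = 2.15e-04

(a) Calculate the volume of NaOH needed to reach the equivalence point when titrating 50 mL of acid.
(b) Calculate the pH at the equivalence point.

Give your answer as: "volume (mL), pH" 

moles acid = 0.25 × 50/1000 = 0.0125 mol; V_base = moles/0.3 × 1000 = 41.7 mL. At equivalence only the conjugate base is present: [A⁻] = 0.0125/0.092 = 1.3636e-01 M. Kb = Kw/Ka = 4.65e-11; [OH⁻] = √(Kb × [A⁻]) = 2.5184e-06; pOH = 5.60; pH = 14 - pOH = 8.40.

V = 41.7 mL, pH = 8.40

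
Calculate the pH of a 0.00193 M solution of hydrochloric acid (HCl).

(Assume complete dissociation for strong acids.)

[H⁺] = 0.00193 M for strong acid. pH = -log[H⁺] = -log(0.00193)

pH = 2.71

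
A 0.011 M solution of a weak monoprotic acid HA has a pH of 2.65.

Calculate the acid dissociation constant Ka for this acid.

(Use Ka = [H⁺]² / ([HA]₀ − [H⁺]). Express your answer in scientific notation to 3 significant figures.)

[H⁺] = 10^(−pH) = 10^(−2.65) = 2.239e-03 M. For HA ⇌ H⁺ + A⁻, Ka = [H⁺][A⁻]/[HA] = [H⁺]² / ([HA]₀ − [H⁺]) = (2.239e-03)² / (0.011 − 2.239e-03) = 5.72e-04.

K_a = 5.72e-04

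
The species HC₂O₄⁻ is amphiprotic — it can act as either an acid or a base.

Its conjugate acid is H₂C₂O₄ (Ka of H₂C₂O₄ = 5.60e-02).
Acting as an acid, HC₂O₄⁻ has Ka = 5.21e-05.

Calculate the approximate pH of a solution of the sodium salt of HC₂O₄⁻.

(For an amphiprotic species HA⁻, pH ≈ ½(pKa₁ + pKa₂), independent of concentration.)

pKa₁ = -log(5.60e-02) = 1.25; pKa₂ = -log(5.21e-05) = 4.28. For an amphiprotic species, pH ≈ ½(pKa₁ + pKa₂) = ½(1.25 + 4.28) = 2.77.

pH = 2.77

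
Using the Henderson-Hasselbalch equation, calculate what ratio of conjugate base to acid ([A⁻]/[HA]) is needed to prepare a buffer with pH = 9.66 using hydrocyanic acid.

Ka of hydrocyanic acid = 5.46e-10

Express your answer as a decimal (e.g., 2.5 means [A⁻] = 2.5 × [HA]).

pKa = -log(5.46e-10) = 9.2628. pH = pKa + log([A⁻]/[HA]), so log([A⁻]/[HA]) = pH − pKa = 9.66 − 9.2628 = 0.3972. [A⁻]/[HA] = 10^(0.3972) = 2.50

[A⁻]/[HA] = 2.50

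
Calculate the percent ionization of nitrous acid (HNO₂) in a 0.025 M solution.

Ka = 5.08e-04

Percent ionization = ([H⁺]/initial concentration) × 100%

Using Ka equilibrium: x² + Ka×x - Ka×C = 0. Solving: [H⁺] = 3.3187e-03. Percent = (3.3187e-03/0.025) × 100

Percent ionization = 13.3%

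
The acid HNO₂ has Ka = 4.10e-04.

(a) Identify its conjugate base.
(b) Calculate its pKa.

(a) The conjugate base is formed by removing one H⁺ from HNO₂, giving NO₂⁻. (b) pKa = -log(Ka) = -log(4.10e-04) = 3.39.

Conjugate base: NO₂⁻; pK_a = 3.39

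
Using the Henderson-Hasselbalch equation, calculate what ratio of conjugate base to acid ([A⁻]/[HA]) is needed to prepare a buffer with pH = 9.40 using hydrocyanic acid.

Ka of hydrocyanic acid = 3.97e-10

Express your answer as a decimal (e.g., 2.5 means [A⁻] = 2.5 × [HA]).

pKa = -log(3.97e-10) = 9.4012. pH = pKa + log([A⁻]/[HA]), so log([A⁻]/[HA]) = pH − pKa = 9.40 − 9.4012 = -0.0012. [A⁻]/[HA] = 10^(-0.0012) = 0.997

[A⁻]/[HA] = 0.997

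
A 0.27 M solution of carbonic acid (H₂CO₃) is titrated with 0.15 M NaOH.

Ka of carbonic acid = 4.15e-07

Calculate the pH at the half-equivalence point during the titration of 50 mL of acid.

At half-equivalence [HA] = [A⁻], so Henderson-Hasselbalch gives pH = pKa = -log(4.15e-07) = 6.38.

pH = pKa = 6.38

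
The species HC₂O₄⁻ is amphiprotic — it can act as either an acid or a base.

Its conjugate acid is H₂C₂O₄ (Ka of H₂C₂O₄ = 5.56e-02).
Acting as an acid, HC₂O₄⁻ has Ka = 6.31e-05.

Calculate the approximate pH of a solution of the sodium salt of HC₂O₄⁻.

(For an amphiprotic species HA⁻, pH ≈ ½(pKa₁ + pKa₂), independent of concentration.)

pKa₁ = -log(5.56e-02) = 1.25; pKa₂ = -log(6.31e-05) = 4.20. For an amphiprotic species, pH ≈ ½(pKa₁ + pKa₂) = ½(1.25 + 4.20) = 2.73.

pH = 2.73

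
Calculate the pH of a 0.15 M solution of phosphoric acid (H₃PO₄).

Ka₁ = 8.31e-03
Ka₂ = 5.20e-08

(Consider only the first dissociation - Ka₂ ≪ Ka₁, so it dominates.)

First dissociation dominates. From Ka₁ = [H⁺][HA⁻]/[H₂A], x² + Ka₁·x − Ka₁·C = 0 with C = 0.15 M and Ka₁ = 8.31e-03. Solving: [H⁺] = (−Ka₁ + √(Ka₁² + 4·Ka₁·C)) / 2 = 3.1394e-02 M. pH = -log(3.1394e-02) = 1.50.

pH = 1.50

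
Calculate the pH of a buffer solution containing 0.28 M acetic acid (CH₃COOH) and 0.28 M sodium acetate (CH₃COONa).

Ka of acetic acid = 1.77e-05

pKa = -log(1.77e-05) = 4.75. pH = pKa + log([A⁻]/[HA]) = 4.75 + log(0.28/0.28)

pH = 4.75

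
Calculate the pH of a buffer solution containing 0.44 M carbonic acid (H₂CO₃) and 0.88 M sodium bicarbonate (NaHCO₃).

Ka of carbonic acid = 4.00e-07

pKa = -log(4.00e-07) = 6.40. pH = pKa + log([A⁻]/[HA]) = 6.40 + log(0.88/0.44)

pH = 6.70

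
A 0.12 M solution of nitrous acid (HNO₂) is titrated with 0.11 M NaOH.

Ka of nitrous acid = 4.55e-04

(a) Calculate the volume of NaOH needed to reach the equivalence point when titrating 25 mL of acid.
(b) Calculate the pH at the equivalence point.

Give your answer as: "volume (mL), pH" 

moles acid = 0.12 × 25/1000 = 0.003 mol; V_base = moles/0.11 × 1000 = 27.3 mL. At equivalence only the conjugate base is present: [A⁻] = 0.003/0.052 = 5.7391e-02 M. Kb = Kw/Ka = 2.20e-11; [OH⁻] = √(Kb × [A⁻]) = 1.1231e-06; pOH = 5.95; pH = 14 - pOH = 8.05.

V = 27.3 mL, pH = 8.05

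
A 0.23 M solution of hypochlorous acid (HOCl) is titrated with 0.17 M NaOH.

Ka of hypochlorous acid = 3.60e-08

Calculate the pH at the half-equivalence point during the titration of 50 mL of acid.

At half-equivalence [HA] = [A⁻], so Henderson-Hasselbalch gives pH = pKa = -log(3.60e-08) = 7.44.

pH = pKa = 7.44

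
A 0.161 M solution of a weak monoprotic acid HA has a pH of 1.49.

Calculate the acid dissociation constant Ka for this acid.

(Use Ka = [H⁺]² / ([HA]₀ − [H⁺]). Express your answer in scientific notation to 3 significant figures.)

[H⁺] = 10^(−pH) = 10^(−1.49) = 3.236e-02 M. For HA ⇌ H⁺ + A⁻, Ka = [H⁺][A⁻]/[HA] = [H⁺]² / ([HA]₀ − [H⁺]) = (3.236e-02)² / (0.161 − 3.236e-02) = 8.14e-03.

K_a = 8.14e-03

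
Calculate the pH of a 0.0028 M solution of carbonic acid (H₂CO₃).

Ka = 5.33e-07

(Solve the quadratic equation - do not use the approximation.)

x² + Ka×x - Ka×C = 0. Using quadratic formula: [H⁺] = 3.8366e-05

pH = 4.42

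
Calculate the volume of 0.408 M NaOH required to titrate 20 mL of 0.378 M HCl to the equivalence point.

At equivalence: moles acid = moles base. moles HCl = 0.378 × 20/1000 = 0.00756 mol. V_base = moles / 0.408 × 1000 = 18.5 mL.

V_{base} = 18.5 mL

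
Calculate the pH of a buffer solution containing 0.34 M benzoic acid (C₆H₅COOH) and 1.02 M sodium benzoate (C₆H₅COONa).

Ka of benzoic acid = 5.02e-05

pKa = -log(5.02e-05) = 4.30. pH = pKa + log([A⁻]/[HA]) = 4.30 + log(1.02/0.34)

pH = 4.78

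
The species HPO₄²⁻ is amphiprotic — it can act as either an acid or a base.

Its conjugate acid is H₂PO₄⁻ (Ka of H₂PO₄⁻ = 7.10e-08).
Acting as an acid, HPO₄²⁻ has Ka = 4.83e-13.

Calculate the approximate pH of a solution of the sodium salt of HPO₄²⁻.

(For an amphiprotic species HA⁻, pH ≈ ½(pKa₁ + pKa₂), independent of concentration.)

pKa₁ = -log(7.10e-08) = 7.15; pKa₂ = -log(4.83e-13) = 12.32. For an amphiprotic species, pH ≈ ½(pKa₁ + pKa₂) = ½(7.15 + 12.32) = 9.73.

pH = 9.73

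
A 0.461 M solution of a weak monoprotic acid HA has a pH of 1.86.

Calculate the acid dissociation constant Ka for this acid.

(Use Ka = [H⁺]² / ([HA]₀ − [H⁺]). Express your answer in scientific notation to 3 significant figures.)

[H⁺] = 10^(−pH) = 10^(−1.86) = 1.380e-02 M. For HA ⇌ H⁺ + A⁻, Ka = [H⁺][A⁻]/[HA] = [H⁺]² / ([HA]₀ − [H⁺]) = (1.380e-02)² / (0.461 − 1.380e-02) = 4.26e-04.

K_a = 4.26e-04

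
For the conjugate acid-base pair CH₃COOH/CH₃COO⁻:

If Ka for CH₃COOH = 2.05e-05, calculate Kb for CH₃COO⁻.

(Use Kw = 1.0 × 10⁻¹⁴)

For a conjugate pair Ka × Kb = Kw, so Kb = Kw/Ka = 1.0 × 10⁻¹⁴ / 2.05e-05 = 4.88e-10.

K_b = 4.88e-10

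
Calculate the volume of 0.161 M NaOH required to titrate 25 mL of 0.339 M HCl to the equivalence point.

At equivalence: moles acid = moles base. moles HCl = 0.339 × 25/1000 = 0.008475 mol. V_base = moles / 0.161 × 1000 = 52.6 mL.

V_{base} = 52.6 mL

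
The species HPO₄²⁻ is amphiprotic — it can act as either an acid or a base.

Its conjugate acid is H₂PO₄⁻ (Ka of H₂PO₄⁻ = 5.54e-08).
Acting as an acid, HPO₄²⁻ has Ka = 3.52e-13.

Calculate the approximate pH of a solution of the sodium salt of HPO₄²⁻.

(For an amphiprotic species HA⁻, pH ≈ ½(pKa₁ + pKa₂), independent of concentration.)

pKa₁ = -log(5.54e-08) = 7.26; pKa₂ = -log(3.52e-13) = 12.45. For an amphiprotic species, pH ≈ ½(pKa₁ + pKa₂) = ½(7.26 + 12.45) = 9.85.

pH = 9.85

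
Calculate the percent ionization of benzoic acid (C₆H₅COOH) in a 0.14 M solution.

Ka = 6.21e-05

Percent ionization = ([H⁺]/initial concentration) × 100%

Using Ka equilibrium: x² + Ka×x - Ka×C = 0. Solving: [H⁺] = 2.9177e-03. Percent = (2.9177e-03/0.14) × 100

Percent ionization = 2.08%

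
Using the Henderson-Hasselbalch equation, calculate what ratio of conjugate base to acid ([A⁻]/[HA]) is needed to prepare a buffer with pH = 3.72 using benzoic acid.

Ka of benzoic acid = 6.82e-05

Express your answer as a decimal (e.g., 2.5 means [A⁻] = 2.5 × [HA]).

pKa = -log(6.82e-05) = 4.1662. pH = pKa + log([A⁻]/[HA]), so log([A⁻]/[HA]) = pH − pKa = 3.72 − 4.1662 = -0.4462. [A⁻]/[HA] = 10^(-0.4462) = 0.358

[A⁻]/[HA] = 0.358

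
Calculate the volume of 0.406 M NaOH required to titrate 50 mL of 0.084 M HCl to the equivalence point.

At equivalence: moles acid = moles base. moles HCl = 0.084 × 50/1000 = 0.0042 mol. V_base = moles / 0.406 × 1000 = 10.3 mL.

V_{base} = 10.3 mL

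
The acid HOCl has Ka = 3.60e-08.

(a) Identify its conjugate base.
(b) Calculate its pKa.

(a) The conjugate base is formed by removing one H⁺ from HOCl, giving OCl⁻. (b) pKa = -log(Ka) = -log(3.60e-08) = 7.44.

Conjugate base: OCl⁻; pK_a = 7.44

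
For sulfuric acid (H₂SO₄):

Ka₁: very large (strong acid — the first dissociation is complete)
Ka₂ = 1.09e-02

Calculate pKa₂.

pKa₂ = -log(Ka₂) = -log(1.09e-02) = 1.96.

pK_{a2} = 1.96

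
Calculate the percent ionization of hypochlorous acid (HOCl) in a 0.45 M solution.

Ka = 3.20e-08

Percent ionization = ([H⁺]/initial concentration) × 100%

Using Ka equilibrium: x² + Ka×x - Ka×C = 0. Solving: [H⁺] = 1.1998e-04. Percent = (1.1998e-04/0.45) × 100

Percent ionization = 0.0267%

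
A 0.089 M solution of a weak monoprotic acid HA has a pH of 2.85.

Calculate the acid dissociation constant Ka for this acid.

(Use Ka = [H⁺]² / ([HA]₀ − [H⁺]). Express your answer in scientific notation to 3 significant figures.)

[H⁺] = 10^(−pH) = 10^(−2.85) = 1.413e-03 M. For HA ⇌ H⁺ + A⁻, Ka = [H⁺][A⁻]/[HA] = [H⁺]² / ([HA]₀ − [H⁺]) = (1.413e-03)² / (0.089 − 1.413e-03) = 2.28e-05.

K_a = 2.28e-05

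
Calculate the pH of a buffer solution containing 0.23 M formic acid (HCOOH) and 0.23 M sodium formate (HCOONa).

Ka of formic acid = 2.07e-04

pKa = -log(2.07e-04) = 3.68. pH = pKa + log([A⁻]/[HA]) = 3.68 + log(0.23/0.23)

pH = 3.68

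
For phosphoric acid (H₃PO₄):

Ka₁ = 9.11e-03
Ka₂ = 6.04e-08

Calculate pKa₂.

pKa₂ = -log(Ka₂) = -log(6.04e-08) = 7.22.

pK_{a2} = 7.22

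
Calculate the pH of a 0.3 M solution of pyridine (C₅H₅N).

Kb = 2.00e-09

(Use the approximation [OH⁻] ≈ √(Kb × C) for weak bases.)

[OH⁻] = √(Kb × C) = √(2.00e-09 × 0.3) = 2.4495e-05. pOH = 4.61, pH = 14 - pOH

pH = 9.39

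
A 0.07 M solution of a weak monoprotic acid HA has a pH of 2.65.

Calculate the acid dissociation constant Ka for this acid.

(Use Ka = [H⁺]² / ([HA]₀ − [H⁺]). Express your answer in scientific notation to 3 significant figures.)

[H⁺] = 10^(−pH) = 10^(−2.65) = 2.239e-03 M. For HA ⇌ H⁺ + A⁻, Ka = [H⁺][A⁻]/[HA] = [H⁺]² / ([HA]₀ − [H⁺]) = (2.239e-03)² / (0.07 − 2.239e-03) = 7.40e-05.

K_a = 7.40e-05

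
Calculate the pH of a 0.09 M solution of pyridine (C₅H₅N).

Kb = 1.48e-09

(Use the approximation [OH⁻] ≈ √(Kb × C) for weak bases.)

[OH⁻] = √(Kb × C) = √(1.48e-09 × 0.09) = 1.1541e-05. pOH = 4.94, pH = 14 - pOH

pH = 9.06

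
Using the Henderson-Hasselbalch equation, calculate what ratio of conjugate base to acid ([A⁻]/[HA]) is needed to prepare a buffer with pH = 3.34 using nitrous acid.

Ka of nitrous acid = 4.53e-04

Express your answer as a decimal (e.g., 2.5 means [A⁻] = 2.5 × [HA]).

pKa = -log(4.53e-04) = 3.3439. pH = pKa + log([A⁻]/[HA]), so log([A⁻]/[HA]) = pH − pKa = 3.34 − 3.3439 = -0.0039. [A⁻]/[HA] = 10^(-0.0039) = 0.991

[A⁻]/[HA] = 0.991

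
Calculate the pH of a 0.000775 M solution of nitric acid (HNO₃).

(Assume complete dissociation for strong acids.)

[H⁺] = 0.000775 M for strong acid. pH = -log[H⁺] = -log(0.000775)

pH = 3.11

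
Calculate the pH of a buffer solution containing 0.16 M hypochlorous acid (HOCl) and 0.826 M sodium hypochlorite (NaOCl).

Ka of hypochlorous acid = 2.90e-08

pKa = -log(2.90e-08) = 7.54. pH = pKa + log([A⁻]/[HA]) = 7.54 + log(0.826/0.16)

pH = 8.25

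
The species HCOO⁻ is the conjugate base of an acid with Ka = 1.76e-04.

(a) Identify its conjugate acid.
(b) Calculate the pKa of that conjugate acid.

(a) The conjugate acid is formed by adding one H⁺ to HCOO⁻, giving HCOOH. (b) pKa = -log(Ka) = -log(1.76e-04) = 3.75.

Conjugate acid: HCOOH; pK_a = 3.75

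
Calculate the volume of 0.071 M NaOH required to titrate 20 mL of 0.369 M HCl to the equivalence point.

At equivalence: moles acid = moles base. moles HCl = 0.369 × 20/1000 = 0.00738 mol. V_base = moles / 0.071 × 1000 = 103.9 mL.

V_{base} = 103.9 mL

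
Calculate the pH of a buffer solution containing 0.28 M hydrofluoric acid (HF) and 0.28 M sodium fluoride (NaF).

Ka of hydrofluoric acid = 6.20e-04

pKa = -log(6.20e-04) = 3.21. pH = pKa + log([A⁻]/[HA]) = 3.21 + log(0.28/0.28)

pH = 3.21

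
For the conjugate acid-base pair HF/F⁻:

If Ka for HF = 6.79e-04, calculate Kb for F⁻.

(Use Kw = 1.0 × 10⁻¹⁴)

For a conjugate pair Ka × Kb = Kw, so Kb = Kw/Ka = 1.0 × 10⁻¹⁴ / 6.79e-04 = 1.47e-11.

K_b = 1.47e-11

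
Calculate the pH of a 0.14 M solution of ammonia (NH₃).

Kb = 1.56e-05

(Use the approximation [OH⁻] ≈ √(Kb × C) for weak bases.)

[OH⁻] = √(Kb × C) = √(1.56e-05 × 0.14) = 1.4778e-03. pOH = 2.83, pH = 14 - pOH

pH = 11.17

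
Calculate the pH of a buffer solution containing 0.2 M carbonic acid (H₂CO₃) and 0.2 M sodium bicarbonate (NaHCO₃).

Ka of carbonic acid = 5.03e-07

pKa = -log(5.03e-07) = 6.30. pH = pKa + log([A⁻]/[HA]) = 6.30 + log(0.2/0.2)

pH = 6.30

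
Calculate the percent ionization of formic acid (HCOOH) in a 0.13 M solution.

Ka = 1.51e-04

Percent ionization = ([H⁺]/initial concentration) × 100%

Using Ka equilibrium: x² + Ka×x - Ka×C = 0. Solving: [H⁺] = 4.3557e-03. Percent = (4.3557e-03/0.13) × 100

Percent ionization = 3.35%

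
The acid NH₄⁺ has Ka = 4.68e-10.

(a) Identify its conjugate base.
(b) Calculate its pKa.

(a) The conjugate base is formed by removing one H⁺ from NH₄⁺, giving NH₃. (b) pKa = -log(Ka) = -log(4.68e-10) = 9.33.

Conjugate base: NH₃; pK_a = 9.33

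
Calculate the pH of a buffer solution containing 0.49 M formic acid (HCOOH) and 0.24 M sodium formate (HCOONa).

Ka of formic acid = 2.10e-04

pKa = -log(2.10e-04) = 3.68. pH = pKa + log([A⁻]/[HA]) = 3.68 + log(0.24/0.49)

pH = 3.37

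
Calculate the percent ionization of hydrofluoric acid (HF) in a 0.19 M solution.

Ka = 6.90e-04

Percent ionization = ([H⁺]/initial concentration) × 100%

Using Ka equilibrium: x² + Ka×x - Ka×C = 0. Solving: [H⁺] = 1.1110e-02. Percent = (1.1110e-02/0.19) × 100

Percent ionization = 5.85%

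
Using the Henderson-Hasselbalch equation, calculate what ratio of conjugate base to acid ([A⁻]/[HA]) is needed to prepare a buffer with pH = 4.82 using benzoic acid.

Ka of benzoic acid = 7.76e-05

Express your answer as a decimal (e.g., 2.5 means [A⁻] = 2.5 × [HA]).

pKa = -log(7.76e-05) = 4.1101. pH = pKa + log([A⁻]/[HA]), so log([A⁻]/[HA]) = pH − pKa = 4.82 − 4.1101 = 0.7099. [A⁻]/[HA] = 10^(0.7099) = 5.13

[A⁻]/[HA] = 5.13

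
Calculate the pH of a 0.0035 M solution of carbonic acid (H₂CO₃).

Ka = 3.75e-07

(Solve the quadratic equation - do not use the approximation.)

x² + Ka×x - Ka×C = 0. Using quadratic formula: [H⁺] = 3.6041e-05

pH = 4.44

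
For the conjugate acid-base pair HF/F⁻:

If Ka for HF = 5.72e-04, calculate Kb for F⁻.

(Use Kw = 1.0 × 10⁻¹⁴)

For a conjugate pair Ka × Kb = Kw, so Kb = Kw/Ka = 1.0 × 10⁻¹⁴ / 5.72e-04 = 1.75e-11.

K_b = 1.75e-11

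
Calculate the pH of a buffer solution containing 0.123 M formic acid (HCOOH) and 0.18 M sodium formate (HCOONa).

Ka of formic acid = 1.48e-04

pKa = -log(1.48e-04) = 3.83. pH = pKa + log([A⁻]/[HA]) = 3.83 + log(0.18/0.123)

pH = 4.00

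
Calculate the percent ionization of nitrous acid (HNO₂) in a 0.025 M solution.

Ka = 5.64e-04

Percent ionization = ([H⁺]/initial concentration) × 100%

Using Ka equilibrium: x² + Ka×x - Ka×C = 0. Solving: [H⁺] = 3.4836e-03. Percent = (3.4836e-03/0.025) × 100

Percent ionization = 13.9%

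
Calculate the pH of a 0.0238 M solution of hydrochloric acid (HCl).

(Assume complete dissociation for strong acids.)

[H⁺] = 0.0238 M for strong acid. pH = -log[H⁺] = -log(0.0238)

pH = 1.62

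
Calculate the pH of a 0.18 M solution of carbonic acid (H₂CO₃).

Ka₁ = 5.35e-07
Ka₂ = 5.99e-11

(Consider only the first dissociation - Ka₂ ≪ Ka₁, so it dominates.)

First dissociation dominates. From Ka₁ = [H⁺][HA⁻]/[H₂A], x² + Ka₁·x − Ka₁·C = 0 with C = 0.18 M and Ka₁ = 5.35e-07. Solving: [H⁺] = (−Ka₁ + √(Ka₁² + 4·Ka₁·C)) / 2 = 3.1006e-04 M. pH = -log(3.1006e-04) = 3.51.

pH = 3.51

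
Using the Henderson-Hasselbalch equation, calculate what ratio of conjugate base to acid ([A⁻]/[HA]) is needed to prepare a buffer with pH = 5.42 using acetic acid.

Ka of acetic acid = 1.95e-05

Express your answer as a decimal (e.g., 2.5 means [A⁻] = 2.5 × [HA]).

pKa = -log(1.95e-05) = 4.7100. pH = pKa + log([A⁻]/[HA]), so log([A⁻]/[HA]) = pH − pKa = 5.42 − 4.7100 = 0.7100. [A⁻]/[HA] = 10^(0.7100) = 5.13

[A⁻]/[HA] = 5.13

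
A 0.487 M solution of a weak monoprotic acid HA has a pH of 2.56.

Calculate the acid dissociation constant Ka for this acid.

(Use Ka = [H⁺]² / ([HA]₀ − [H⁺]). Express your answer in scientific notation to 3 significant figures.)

[H⁺] = 10^(−pH) = 10^(−2.56) = 2.754e-03 M. For HA ⇌ H⁺ + A⁻, Ka = [H⁺][A⁻]/[HA] = [H⁺]² / ([HA]₀ − [H⁺]) = (2.754e-03)² / (0.487 − 2.754e-03) = 1.57e-05.

K_a = 1.57e-05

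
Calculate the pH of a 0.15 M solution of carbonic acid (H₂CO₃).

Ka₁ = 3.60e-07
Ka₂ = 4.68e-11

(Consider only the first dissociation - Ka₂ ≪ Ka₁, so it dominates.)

First dissociation dominates. From Ka₁ = [H⁺][HA⁻]/[H₂A], x² + Ka₁·x − Ka₁·C = 0 with C = 0.15 M and Ka₁ = 3.60e-07. Solving: [H⁺] = (−Ka₁ + √(Ka₁² + 4·Ka₁·C)) / 2 = 2.3220e-04 M. pH = -log(2.3220e-04) = 3.63.

pH = 3.63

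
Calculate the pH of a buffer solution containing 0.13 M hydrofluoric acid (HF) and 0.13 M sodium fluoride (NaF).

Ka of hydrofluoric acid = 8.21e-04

pKa = -log(8.21e-04) = 3.09. pH = pKa + log([A⁻]/[HA]) = 3.09 + log(0.13/0.13)

pH = 3.09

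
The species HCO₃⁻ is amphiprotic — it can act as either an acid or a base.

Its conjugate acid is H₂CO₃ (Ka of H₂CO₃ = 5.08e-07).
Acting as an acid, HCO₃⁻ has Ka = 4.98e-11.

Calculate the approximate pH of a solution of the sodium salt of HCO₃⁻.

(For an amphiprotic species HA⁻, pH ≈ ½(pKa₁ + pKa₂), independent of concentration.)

pKa₁ = -log(5.08e-07) = 6.29; pKa₂ = -log(4.98e-11) = 10.30. For an amphiprotic species, pH ≈ ½(pKa₁ + pKa₂) = ½(6.29 + 10.30) = 8.30.

pH = 8.30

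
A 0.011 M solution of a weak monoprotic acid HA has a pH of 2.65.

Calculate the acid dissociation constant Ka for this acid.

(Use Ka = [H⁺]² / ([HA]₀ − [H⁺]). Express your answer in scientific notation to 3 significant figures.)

[H⁺] = 10^(−pH) = 10^(−2.65) = 2.239e-03 M. For HA ⇌ H⁺ + A⁻, Ka = [H⁺][A⁻]/[HA] = [H⁺]² / ([HA]₀ − [H⁺]) = (2.239e-03)² / (0.011 − 2.239e-03) = 5.72e-04.

K_a = 5.72e-04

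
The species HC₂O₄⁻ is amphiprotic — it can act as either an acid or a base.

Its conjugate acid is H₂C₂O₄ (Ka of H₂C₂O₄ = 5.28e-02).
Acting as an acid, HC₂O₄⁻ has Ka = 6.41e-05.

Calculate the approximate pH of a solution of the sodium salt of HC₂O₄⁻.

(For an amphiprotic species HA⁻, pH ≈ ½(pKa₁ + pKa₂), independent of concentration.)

pKa₁ = -log(5.28e-02) = 1.28; pKa₂ = -log(6.41e-05) = 4.19. For an amphiprotic species, pH ≈ ½(pKa₁ + pKa₂) = ½(1.28 + 4.19) = 2.74.

pH = 2.74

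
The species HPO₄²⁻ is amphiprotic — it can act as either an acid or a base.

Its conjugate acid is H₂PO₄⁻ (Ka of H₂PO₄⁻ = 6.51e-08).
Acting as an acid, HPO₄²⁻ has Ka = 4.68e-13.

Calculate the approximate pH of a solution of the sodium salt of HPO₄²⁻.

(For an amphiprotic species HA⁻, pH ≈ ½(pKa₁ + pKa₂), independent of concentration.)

pKa₁ = -log(6.51e-08) = 7.19; pKa₂ = -log(4.68e-13) = 12.33. For an amphiprotic species, pH ≈ ½(pKa₁ + pKa₂) = ½(7.19 + 12.33) = 9.76.

pH = 9.76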